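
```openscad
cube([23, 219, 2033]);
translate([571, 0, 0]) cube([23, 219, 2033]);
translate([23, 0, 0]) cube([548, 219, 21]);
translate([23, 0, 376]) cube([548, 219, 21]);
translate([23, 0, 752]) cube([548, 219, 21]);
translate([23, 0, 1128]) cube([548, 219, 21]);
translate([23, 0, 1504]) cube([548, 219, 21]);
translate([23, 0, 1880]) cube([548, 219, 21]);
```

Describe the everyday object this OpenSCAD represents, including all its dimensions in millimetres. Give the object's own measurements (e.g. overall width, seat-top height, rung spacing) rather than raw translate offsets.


An open bookshelf. Two side panels, each 23 mm thick, 219 mm deep and 2033 mm tall, stand 594 mm apart (outside-to-outside). Between them sit 6 shelves, each 21 mm thick and 219 mm deep, spanning the full gap between the sides. The bottom shelf rests on the floor (its underside at z = 0) and the clear gap between one shelf's top and the next shelf's underside is 355 mm.


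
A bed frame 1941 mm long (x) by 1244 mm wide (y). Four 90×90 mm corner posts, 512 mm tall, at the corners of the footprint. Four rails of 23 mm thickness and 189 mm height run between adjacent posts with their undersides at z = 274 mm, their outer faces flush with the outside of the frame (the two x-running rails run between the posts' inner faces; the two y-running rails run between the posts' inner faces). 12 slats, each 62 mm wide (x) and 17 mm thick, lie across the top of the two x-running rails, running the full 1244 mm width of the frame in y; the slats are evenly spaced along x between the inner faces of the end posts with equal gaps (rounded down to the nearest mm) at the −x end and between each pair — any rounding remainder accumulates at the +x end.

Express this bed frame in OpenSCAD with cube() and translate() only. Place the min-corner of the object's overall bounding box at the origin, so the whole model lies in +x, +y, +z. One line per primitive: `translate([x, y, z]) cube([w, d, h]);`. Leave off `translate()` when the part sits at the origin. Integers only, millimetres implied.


cube([90, 90, 512]);
translate([0, 1154, 0]) cube([90, 90, 512]);
translate([1851, 0, 0]) cube([90, 90, 512]);
translate([1851, 1154, 0]) cube([90, 90, 512]);
translate([90, 0, 274]) cube([1761, 23, 189]);
translate([90, 1221, 274]) cube([1761, 23, 189]);
translate([0, 90, 274]) cube([23, 1064, 189]);
translate([1918, 90, 274]) cube([23, 1064, 189]);
translate([168, 0, 463]) cube([62, 1244, 17]);
translate([308, 0, 463]) cube([62, 1244, 17]);
translate([448, 0, 463]) cube([62, 1244, 17]);
translate([588, 0, 463]) cube([62, 1244, 17]);
translate([728, 0, 463]) cube([62, 1244, 17]);
translate([868, 0, 463]) cube([62, 1244, 17]);
translate([1008, 0, 463]) cube([62, 1244, 17]);
translate([1148, 0, 463]) cube([62, 1244, 17]);
translate([1288, 0, 463]) cube([62, 1244, 17]);
translate([1428, 0, 463]) cube([62, 1244, 17]);
translate([1568, 0, 463]) cube([62, 1244, 17]);
translate([1708, 0, 463]) cube([62, 1244, 17]);


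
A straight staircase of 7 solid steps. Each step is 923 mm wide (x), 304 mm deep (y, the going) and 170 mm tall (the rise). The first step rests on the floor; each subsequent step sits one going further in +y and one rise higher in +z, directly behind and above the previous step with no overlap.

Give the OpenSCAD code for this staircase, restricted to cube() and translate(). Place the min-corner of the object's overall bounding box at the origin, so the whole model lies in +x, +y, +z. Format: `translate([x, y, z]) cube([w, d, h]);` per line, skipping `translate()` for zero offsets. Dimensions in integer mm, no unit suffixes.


cube([923, 304, 170]);
translate([0, 304, 170]) cube([923, 304, 170]);
translate([0, 608, 340]) cube([923, 304, 170]);
translate([0, 912, 510]) cube([923, 304, 170]);
translate([0, 1216, 680]) cube([923, 304, 170]);
translate([0, 1520, 850]) cube([923, 304, 170]);
translate([0, 1824, 1020]) cube([923, 304, 170]);


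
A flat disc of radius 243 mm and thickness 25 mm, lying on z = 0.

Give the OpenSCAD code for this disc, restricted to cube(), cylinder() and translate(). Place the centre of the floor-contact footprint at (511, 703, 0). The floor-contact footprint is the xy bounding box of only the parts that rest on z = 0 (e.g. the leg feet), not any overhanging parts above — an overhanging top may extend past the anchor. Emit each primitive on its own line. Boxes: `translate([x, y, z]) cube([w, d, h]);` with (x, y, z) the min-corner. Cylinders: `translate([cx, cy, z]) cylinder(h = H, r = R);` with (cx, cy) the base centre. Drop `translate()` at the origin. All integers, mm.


translate([511, 703, 0]) cylinder(h = 25, r = 243);


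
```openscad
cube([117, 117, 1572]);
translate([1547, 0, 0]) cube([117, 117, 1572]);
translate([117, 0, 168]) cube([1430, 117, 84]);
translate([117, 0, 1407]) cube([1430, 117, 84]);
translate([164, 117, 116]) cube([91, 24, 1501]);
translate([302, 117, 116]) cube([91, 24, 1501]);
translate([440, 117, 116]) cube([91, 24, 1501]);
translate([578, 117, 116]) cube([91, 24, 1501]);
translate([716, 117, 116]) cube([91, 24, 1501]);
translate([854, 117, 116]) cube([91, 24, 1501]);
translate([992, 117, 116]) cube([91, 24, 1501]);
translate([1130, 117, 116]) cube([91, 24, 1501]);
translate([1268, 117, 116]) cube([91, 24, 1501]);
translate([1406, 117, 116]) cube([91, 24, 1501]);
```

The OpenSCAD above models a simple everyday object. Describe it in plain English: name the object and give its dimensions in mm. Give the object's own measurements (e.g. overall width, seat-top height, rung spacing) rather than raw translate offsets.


A fence section. Two 117×117 mm posts, 1572 mm tall, stand on the floor with a clear span of 1430 mm between their inner faces. Two horizontal rails of 117×84 mm section span the gap between the posts with their undersides at z = 168 mm and z = 1407 mm, flush with the posts' −y face. 10 pickets, each 91 mm wide, 24 mm thick and 1501 mm tall, are fixed to the +y face of the rails with their bottoms at z = 116 mm, spaced across the span with a 47 mm gap after the −x post and between neighbouring pickets, with 50 mm left before the +x post.


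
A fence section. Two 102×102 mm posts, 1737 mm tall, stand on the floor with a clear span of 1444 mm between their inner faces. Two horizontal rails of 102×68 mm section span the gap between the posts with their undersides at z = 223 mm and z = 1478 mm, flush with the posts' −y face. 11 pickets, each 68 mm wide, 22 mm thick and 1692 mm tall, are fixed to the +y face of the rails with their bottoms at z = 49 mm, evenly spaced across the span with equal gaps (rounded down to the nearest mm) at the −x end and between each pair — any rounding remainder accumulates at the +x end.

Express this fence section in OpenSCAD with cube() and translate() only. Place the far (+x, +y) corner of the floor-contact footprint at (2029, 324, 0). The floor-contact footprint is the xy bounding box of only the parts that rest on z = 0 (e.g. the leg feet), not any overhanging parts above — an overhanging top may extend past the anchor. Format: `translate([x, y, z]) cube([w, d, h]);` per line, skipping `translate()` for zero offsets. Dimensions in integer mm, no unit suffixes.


translate([381, 222, 0]) cube([102, 102, 1737]);
translate([1927, 222, 0]) cube([102, 102, 1737]);
translate([483, 222, 223]) cube([1444, 102, 68]);
translate([483, 222, 1478]) cube([1444, 102, 68]);
translate([541, 324, 49]) cube([68, 22, 1692]);
translate([667, 324, 49]) cube([68, 22, 1692]);
translate([793, 324, 49]) cube([68, 22, 1692]);
translate([919, 324, 49]) cube([68, 22, 1692]);
translate([1045, 324, 49]) cube([68, 22, 1692]);
translate([1171, 324, 49]) cube([68, 22, 1692]);
translate([1297, 324, 49]) cube([68, 22, 1692]);
translate([1423, 324, 49]) cube([68, 22, 1692]);
translate([1549, 324, 49]) cube([68, 22, 1692]);
translate([1675, 324, 49]) cube([68, 22, 1692]);
translate([1801, 324, 49]) cube([68, 22, 1692]);


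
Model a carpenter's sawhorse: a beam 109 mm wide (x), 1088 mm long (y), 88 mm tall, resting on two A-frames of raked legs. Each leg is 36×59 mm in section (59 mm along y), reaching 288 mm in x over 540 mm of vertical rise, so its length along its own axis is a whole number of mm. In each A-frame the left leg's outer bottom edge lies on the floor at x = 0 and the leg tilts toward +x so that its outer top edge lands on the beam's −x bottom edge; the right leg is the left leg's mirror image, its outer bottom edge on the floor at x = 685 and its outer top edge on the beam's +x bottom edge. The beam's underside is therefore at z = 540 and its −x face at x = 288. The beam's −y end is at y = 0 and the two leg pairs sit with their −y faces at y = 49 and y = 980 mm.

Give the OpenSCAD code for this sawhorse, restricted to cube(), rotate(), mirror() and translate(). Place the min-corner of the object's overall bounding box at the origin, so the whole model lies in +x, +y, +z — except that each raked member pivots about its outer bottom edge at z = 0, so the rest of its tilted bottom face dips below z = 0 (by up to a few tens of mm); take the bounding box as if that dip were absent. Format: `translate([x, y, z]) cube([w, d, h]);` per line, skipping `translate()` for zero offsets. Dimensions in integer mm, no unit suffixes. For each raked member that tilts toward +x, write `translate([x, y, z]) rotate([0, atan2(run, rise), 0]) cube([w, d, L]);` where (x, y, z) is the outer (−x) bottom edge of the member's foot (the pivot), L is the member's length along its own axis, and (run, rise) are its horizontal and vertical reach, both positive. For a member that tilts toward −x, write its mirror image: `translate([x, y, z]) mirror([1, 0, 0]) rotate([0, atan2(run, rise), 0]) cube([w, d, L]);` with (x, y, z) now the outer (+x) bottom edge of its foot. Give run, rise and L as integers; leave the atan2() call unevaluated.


// leg length = √(288² + 540²) = 612
// right-leg outer foot x = 2·288 + 109 = 685
// beam min-corner = (288, 0, 540)
translate([288, 0, 540]) cube([109, 1088, 88]);
translate([0, 49, 0]) rotate([0, atan2(288, 540), 0]) cube([36, 59, 612]);
translate([685, 49, 0]) mirror([1, 0, 0]) rotate([0, atan2(288, 540), 0]) cube([36, 59, 612]);
translate([0, 980, 0]) rotate([0, atan2(288, 540), 0]) cube([36, 59, 612]);
translate([685, 980, 0]) mirror([1, 0, 0]) rotate([0, atan2(288, 540), 0]) cube([36, 59, 612]);


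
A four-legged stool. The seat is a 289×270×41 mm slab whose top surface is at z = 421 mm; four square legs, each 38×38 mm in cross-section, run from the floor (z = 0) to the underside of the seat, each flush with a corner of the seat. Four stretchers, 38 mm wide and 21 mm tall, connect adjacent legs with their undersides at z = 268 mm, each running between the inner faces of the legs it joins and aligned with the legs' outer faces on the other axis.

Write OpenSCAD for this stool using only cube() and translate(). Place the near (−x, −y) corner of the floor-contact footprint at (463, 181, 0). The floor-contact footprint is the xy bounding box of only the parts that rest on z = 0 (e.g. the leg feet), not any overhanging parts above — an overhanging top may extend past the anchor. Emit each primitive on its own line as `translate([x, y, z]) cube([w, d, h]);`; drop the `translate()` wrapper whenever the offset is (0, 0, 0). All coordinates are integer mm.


translate([463, 181, 380]) cube([289, 270, 41]);
translate([463, 181, 0]) cube([38, 38, 380]);
translate([714, 181, 0]) cube([38, 38, 380]);
translate([463, 413, 0]) cube([38, 38, 380]);
translate([714, 413, 0]) cube([38, 38, 380]);
translate([501, 181, 268]) cube([213, 38, 21]);
translate([501, 413, 268]) cube([213, 38, 21]);
translate([463, 219, 268]) cube([38, 194, 21]);
translate([714, 219, 268]) cube([38, 194, 21]);


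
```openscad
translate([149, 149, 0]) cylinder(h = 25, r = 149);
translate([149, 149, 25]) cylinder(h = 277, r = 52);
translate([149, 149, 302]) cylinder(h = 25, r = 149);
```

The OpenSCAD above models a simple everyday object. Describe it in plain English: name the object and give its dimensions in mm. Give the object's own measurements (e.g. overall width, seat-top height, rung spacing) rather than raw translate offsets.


A spool: two coaxial disc flanges of radius 149 mm and thickness 25 mm, joined by a core cylinder of radius 52 mm and height 277 mm. The lower flange rests on z = 0 and the three cylinders share a vertical axis.


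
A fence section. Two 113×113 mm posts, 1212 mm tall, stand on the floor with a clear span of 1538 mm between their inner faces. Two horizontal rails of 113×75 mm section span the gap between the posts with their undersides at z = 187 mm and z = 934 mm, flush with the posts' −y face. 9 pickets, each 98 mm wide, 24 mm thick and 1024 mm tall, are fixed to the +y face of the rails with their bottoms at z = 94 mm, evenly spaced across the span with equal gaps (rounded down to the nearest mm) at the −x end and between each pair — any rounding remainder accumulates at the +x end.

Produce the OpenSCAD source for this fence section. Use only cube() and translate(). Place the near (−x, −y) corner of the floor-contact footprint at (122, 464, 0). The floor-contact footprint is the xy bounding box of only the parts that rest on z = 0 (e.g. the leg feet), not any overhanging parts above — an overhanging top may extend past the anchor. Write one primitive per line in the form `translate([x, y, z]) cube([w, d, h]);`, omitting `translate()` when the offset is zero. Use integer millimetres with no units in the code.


translate([122, 464, 0]) cube([113, 113, 1212]);
translate([1773, 464, 0]) cube([113, 113, 1212]);
translate([235, 464, 187]) cube([1538, 113, 75]);
translate([235, 464, 934]) cube([1538, 113, 75]);
translate([300, 577, 94]) cube([98, 24, 1024]);
translate([463, 577, 94]) cube([98, 24, 1024]);
translate([626, 577, 94]) cube([98, 24, 1024]);
translate([789, 577, 94]) cube([98, 24, 1024]);
translate([952, 577, 94]) cube([98, 24, 1024]);
translate([1115, 577, 94]) cube([98, 24, 1024]);
translate([1278, 577, 94]) cube([98, 24, 1024]);
translate([1441, 577, 94]) cube([98, 24, 1024]);
translate([1604, 577, 94]) cube([98, 24, 1024]);


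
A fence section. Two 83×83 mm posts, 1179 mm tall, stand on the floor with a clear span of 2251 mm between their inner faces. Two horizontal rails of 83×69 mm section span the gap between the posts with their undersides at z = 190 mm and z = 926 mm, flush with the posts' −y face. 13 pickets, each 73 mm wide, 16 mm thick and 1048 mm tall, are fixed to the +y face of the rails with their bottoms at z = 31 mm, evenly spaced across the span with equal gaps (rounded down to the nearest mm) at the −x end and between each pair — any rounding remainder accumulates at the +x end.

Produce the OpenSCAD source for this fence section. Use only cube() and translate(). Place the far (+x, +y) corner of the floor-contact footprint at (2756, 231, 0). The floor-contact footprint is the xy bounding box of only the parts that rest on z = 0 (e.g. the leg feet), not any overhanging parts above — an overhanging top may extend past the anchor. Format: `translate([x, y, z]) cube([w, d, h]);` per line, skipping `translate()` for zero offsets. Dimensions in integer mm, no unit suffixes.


translate([339, 148, 0]) cube([83, 83, 1179]);
translate([2673, 148, 0]) cube([83, 83, 1179]);
translate([422, 148, 190]) cube([2251, 83, 69]);
translate([422, 148, 926]) cube([2251, 83, 69]);
translate([515, 231, 31]) cube([73, 16, 1048]);
translate([681, 231, 31]) cube([73, 16, 1048]);
translate([847, 231, 31]) cube([73, 16, 1048]);
translate([1013, 231, 31]) cube([73, 16, 1048]);
translate([1179, 231, 31]) cube([73, 16, 1048]);
translate([1345, 231, 31]) cube([73, 16, 1048]);
translate([1511, 231, 31]) cube([73, 16, 1048]);
translate([1677, 231, 31]) cube([73, 16, 1048]);
translate([1843, 231, 31]) cube([73, 16, 1048]);
translate([2009, 231, 31]) cube([73, 16, 1048]);
translate([2175, 231, 31]) cube([73, 16, 1048]);
translate([2341, 231, 31]) cube([73, 16, 1048]);
translate([2507, 231, 31]) cube([73, 16, 1048]);


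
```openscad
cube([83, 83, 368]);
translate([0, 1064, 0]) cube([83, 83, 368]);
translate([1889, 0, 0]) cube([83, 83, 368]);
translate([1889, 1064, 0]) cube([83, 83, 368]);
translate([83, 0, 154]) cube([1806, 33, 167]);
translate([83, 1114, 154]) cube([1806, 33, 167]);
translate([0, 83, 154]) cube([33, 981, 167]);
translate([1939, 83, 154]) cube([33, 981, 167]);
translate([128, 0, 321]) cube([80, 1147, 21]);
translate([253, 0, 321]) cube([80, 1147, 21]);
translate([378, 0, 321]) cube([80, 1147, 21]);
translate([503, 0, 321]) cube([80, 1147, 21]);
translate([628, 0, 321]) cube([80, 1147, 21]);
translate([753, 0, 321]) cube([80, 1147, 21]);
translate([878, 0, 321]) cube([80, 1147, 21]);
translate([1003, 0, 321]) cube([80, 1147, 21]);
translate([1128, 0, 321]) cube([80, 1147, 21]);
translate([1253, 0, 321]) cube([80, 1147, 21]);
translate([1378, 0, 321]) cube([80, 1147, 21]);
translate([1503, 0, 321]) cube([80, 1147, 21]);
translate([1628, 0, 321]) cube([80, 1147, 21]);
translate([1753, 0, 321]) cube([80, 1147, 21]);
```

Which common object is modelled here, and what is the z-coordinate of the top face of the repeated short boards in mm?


A bed frame. The slat-top height is 342 mm.

Four posts, four rails, and a row of slats — a bed frame. Slats sit on the rails at z = 154 + 167 = 321; with slat thickness 21, the top is 342 mm.


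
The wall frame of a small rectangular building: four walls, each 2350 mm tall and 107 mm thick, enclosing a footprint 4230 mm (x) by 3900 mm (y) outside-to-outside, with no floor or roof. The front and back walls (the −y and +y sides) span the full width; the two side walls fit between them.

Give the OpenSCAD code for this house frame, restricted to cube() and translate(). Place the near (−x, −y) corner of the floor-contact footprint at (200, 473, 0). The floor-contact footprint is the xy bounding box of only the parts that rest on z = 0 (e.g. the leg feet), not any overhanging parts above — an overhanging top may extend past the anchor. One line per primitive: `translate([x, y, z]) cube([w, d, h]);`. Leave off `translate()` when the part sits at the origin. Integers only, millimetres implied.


translate([200, 473, 0]) cube([4230, 107, 2350]);
translate([200, 4266, 0]) cube([4230, 107, 2350]);
translate([200, 580, 0]) cube([107, 3686, 2350]);
translate([4323, 580, 0]) cube([107, 3686, 2350]);


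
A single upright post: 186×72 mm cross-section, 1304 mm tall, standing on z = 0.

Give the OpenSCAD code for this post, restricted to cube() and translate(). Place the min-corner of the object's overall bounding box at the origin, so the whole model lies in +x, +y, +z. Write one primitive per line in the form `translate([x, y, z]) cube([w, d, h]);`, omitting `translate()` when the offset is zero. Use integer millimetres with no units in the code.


cube([186, 72, 1304]);


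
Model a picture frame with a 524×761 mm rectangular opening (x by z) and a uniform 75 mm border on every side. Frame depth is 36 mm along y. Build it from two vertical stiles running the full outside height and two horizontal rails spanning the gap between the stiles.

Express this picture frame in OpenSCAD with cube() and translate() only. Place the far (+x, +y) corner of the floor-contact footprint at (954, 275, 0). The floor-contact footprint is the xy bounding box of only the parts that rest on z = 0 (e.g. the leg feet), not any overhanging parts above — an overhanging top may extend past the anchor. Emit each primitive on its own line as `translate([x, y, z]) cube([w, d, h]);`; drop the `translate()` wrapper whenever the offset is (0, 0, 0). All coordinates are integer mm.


translate([280, 239, 0]) cube([75, 36, 911]);
translate([879, 239, 0]) cube([75, 36, 911]);
translate([355, 239, 0]) cube([524, 36, 75]);
translate([355, 239, 836]) cube([524, 36, 75]);


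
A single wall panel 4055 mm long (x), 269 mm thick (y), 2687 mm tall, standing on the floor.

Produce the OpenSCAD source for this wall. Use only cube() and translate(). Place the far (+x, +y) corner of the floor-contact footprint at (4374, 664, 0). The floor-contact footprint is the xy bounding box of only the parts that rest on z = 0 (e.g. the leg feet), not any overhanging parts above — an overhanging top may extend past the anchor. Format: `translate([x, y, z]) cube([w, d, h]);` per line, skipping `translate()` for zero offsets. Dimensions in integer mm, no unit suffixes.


translate([319, 395, 0]) cube([4055, 269, 2687]);


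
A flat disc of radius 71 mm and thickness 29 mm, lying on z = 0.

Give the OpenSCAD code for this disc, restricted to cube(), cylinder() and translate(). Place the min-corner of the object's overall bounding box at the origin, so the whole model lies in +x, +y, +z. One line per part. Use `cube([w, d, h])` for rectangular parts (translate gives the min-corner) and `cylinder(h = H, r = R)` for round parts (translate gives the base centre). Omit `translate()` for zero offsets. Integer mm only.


translate([71, 71, 0]) cylinder(h = 29, r = 71);


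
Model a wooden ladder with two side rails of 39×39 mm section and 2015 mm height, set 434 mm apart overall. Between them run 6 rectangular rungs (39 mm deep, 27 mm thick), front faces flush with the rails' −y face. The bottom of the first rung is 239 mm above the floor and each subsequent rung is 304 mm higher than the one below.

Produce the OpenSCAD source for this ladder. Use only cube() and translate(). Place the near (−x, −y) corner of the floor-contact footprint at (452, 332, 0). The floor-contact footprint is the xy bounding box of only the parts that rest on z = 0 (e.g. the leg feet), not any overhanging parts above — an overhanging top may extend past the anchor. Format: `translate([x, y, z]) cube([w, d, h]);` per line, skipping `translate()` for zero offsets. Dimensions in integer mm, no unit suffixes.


translate([452, 332, 0]) cube([39, 39, 2015]);
translate([847, 332, 0]) cube([39, 39, 2015]);
translate([491, 332, 239]) cube([356, 39, 27]);
translate([491, 332, 543]) cube([356, 39, 27]);
translate([491, 332, 847]) cube([356, 39, 27]);
translate([491, 332, 1151]) cube([356, 39, 27]);
translate([491, 332, 1455]) cube([356, 39, 27]);
translate([491, 332, 1759]) cube([356, 39, 27]);


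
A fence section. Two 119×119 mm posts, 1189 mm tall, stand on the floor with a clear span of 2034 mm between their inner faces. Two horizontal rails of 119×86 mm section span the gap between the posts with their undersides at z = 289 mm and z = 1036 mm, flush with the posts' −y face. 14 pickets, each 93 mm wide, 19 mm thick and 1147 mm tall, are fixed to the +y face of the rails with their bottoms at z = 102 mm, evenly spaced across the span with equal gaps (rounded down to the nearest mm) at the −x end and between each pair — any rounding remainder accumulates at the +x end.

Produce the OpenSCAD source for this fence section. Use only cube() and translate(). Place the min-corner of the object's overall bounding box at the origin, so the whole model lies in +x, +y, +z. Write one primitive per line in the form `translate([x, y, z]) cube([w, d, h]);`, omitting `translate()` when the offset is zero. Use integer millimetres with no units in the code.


cube([119, 119, 1189]);
translate([2153, 0, 0]) cube([119, 119, 1189]);
translate([119, 0, 289]) cube([2034, 119, 86]);
translate([119, 0, 1036]) cube([2034, 119, 86]);
translate([167, 119, 102]) cube([93, 19, 1147]);
translate([308, 119, 102]) cube([93, 19, 1147]);
translate([449, 119, 102]) cube([93, 19, 1147]);
translate([590, 119, 102]) cube([93, 19, 1147]);
translate([731, 119, 102]) cube([93, 19, 1147]);
translate([872, 119, 102]) cube([93, 19, 1147]);
translate([1013, 119, 102]) cube([93, 19, 1147]);
translate([1154, 119, 102]) cube([93, 19, 1147]);
translate([1295, 119, 102]) cube([93, 19, 1147]);
translate([1436, 119, 102]) cube([93, 19, 1147]);
translate([1577, 119, 102]) cube([93, 19, 1147]);
translate([1718, 119, 102]) cube([93, 19, 1147]);
translate([1859, 119, 102]) cube([93, 19, 1147]);
translate([2000, 119, 102]) cube([93, 19, 1147]);


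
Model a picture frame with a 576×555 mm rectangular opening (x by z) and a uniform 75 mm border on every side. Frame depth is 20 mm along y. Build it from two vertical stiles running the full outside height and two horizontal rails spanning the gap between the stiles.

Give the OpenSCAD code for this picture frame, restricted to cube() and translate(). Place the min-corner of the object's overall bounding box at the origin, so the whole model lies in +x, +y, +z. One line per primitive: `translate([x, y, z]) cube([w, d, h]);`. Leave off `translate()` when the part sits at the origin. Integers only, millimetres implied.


cube([75, 20, 705]);
translate([651, 0, 0]) cube([75, 20, 705]);
translate([75, 0, 0]) cube([576, 20, 75]);
translate([75, 0, 630]) cube([576, 20, 75]);


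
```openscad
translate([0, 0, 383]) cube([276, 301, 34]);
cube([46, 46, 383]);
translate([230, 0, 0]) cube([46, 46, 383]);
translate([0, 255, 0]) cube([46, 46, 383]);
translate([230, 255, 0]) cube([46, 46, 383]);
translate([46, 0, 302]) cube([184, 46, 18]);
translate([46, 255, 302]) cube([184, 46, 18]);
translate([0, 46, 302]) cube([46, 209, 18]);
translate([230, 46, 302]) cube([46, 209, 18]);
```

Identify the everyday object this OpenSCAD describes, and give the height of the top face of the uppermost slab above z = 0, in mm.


A stool. The seat height is 417 mm.

A 276×301×34 slab at z = 383 on four corner posts — a stool. The seat top is 383 + 34 = 417 mm.


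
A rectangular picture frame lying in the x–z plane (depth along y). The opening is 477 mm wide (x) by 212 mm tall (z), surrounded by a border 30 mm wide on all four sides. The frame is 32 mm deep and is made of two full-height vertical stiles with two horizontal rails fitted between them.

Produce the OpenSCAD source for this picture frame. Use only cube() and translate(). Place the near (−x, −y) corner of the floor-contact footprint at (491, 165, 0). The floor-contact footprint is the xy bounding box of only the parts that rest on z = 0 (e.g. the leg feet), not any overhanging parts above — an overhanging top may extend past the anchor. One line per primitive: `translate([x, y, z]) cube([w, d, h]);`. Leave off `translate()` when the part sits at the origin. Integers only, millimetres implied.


translate([491, 165, 0]) cube([30, 32, 272]);
translate([998, 165, 0]) cube([30, 32, 272]);
translate([521, 165, 0]) cube([477, 32, 30]);
translate([521, 165, 242]) cube([477, 32, 30]);


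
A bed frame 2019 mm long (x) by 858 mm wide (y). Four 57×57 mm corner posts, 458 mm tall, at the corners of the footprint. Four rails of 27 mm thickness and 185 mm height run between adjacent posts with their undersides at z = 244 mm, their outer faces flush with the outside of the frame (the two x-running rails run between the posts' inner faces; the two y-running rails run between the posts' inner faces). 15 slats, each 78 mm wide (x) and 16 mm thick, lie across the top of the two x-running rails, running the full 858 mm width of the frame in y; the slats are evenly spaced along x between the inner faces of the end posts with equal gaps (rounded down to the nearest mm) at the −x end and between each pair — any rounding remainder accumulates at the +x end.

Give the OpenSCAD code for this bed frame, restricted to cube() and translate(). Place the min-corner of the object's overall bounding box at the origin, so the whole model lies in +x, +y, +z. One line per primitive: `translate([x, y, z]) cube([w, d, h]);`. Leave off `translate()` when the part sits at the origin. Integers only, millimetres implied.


cube([57, 57, 458]);
translate([0, 801, 0]) cube([57, 57, 458]);
translate([1962, 0, 0]) cube([57, 57, 458]);
translate([1962, 801, 0]) cube([57, 57, 458]);
translate([57, 0, 244]) cube([1905, 27, 185]);
translate([57, 831, 244]) cube([1905, 27, 185]);
translate([0, 57, 244]) cube([27, 744, 185]);
translate([1992, 57, 244]) cube([27, 744, 185]);
translate([102, 0, 429]) cube([78, 858, 16]);
translate([225, 0, 429]) cube([78, 858, 16]);
translate([348, 0, 429]) cube([78, 858, 16]);
translate([471, 0, 429]) cube([78, 858, 16]);
translate([594, 0, 429]) cube([78, 858, 16]);
translate([717, 0, 429]) cube([78, 858, 16]);
translate([840, 0, 429]) cube([78, 858, 16]);
translate([963, 0, 429]) cube([78, 858, 16]);
translate([1086, 0, 429]) cube([78, 858, 16]);
translate([1209, 0, 429]) cube([78, 858, 16]);
translate([1332, 0, 429]) cube([78, 858, 16]);
translate([1455, 0, 429]) cube([78, 858, 16]);
translate([1578, 0, 429]) cube([78, 858, 16]);
translate([1701, 0, 429]) cube([78, 858, 16]);
translate([1824, 0, 429]) cube([78, 858, 16]);


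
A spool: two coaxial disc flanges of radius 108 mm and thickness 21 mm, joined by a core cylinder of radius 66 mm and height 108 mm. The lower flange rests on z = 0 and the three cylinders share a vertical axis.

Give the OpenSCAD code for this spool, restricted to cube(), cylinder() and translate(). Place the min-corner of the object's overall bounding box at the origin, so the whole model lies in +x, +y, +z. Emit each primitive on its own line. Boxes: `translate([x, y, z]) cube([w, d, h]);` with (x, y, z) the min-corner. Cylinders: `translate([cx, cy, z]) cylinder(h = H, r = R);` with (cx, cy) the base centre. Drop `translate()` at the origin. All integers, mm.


translate([108, 108, 0]) cylinder(h = 21, r = 108);
translate([108, 108, 21]) cylinder(h = 108, r = 66);
translate([108, 108, 129]) cylinder(h = 21, r = 108);


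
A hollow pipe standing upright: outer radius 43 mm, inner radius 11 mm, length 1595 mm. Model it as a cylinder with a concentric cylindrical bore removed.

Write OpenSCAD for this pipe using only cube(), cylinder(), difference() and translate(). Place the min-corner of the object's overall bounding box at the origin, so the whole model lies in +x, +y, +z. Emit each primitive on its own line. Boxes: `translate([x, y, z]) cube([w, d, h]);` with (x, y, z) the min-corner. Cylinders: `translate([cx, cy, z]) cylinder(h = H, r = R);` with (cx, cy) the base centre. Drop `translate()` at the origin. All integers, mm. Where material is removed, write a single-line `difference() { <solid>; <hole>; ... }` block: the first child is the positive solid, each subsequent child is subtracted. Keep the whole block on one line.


difference() { translate([43, 43, 0]) cylinder(h = 1595, r = 43); translate([43, 43, 0]) cylinder(h = 1595, r = 11); }


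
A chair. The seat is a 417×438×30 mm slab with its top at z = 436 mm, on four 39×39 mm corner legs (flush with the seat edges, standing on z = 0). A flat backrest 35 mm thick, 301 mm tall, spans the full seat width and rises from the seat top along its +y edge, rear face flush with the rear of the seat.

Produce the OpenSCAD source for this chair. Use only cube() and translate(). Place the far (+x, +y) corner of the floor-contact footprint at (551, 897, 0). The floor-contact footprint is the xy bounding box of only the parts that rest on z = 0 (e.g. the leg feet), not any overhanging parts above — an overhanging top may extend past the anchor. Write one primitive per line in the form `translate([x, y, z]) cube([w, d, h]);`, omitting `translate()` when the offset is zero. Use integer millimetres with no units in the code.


translate([134, 459, 406]) cube([417, 438, 30]);
translate([134, 459, 0]) cube([39, 39, 406]);
translate([512, 459, 0]) cube([39, 39, 406]);
translate([134, 858, 0]) cube([39, 39, 406]);
translate([512, 858, 0]) cube([39, 39, 406]);
translate([134, 862, 436]) cube([417, 35, 301]);


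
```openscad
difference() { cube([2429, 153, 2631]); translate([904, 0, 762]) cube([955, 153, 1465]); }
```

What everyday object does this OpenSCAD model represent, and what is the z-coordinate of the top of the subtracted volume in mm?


A wall with a window opening. The window head height is 2227 mm.

A wall with a rectangular opening subtracted — a window. Sill at z = 762, opening 1465 mm tall, so the head is at 762 + 1465 = 2227 mm.


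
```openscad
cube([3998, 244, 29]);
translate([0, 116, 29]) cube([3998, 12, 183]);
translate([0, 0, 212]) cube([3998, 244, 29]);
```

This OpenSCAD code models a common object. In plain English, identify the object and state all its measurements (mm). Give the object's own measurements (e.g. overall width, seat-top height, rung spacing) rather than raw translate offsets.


An I-beam lying along x, 3998 mm long. Overall section height 241 mm. Two flanges 244 mm wide (y) and 29 mm thick, one on the floor and one at the top; a web 12 mm thick runs between them, centred on the flange width.


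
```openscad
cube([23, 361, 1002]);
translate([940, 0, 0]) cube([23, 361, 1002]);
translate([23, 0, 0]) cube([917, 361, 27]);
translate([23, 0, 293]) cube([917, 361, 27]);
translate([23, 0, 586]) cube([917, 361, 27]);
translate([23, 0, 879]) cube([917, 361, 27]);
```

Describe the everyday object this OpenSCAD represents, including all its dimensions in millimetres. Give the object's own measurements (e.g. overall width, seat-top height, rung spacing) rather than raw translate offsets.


An open bookshelf. Two side panels, each 23 mm thick, 361 mm deep and 1002 mm tall, stand 963 mm apart (outside-to-outside). Between them sit 4 shelves, each 27 mm thick and 361 mm deep, spanning the full gap between the sides. The bottom shelf rests on the floor (its underside at z = 0) and the clear gap between one shelf's top and the next shelf's underside is 266 mm.


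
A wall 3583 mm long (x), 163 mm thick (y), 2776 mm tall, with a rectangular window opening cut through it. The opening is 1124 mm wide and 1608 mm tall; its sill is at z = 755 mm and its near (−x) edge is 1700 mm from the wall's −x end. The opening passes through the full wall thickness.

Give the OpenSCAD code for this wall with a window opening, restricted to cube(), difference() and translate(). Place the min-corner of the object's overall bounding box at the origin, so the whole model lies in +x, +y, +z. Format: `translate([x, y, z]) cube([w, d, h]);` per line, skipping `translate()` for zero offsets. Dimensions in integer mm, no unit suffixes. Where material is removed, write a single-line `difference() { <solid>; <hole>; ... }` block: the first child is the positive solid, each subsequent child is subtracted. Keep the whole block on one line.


difference() { cube([3583, 163, 2776]); translate([1700, 0, 755]) cube([1124, 163, 1608]); }


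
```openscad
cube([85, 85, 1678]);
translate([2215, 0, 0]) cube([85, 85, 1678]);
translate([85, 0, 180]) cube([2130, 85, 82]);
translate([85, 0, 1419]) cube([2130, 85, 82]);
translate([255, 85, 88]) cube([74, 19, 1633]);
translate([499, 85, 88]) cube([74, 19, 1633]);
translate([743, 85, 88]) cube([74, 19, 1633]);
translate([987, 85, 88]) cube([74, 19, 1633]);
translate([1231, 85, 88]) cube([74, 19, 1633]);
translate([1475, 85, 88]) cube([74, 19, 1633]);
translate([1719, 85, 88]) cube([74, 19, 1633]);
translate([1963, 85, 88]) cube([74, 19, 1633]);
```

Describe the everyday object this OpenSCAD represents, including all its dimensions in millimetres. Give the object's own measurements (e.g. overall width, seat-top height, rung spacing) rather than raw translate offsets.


A fence section. Two 85×85 mm posts, 1678 mm tall, stand on the floor with a clear span of 2130 mm between their inner faces. Two horizontal rails of 85×82 mm section span the gap between the posts with their undersides at z = 180 mm and z = 1419 mm, flush with the posts' −y face. 8 pickets, each 74 mm wide, 19 mm thick and 1633 mm tall, are fixed to the +y face of the rails with their bottoms at z = 88 mm, spaced across the span with a 170 mm gap after the −x post and between neighbouring pickets, with 178 mm left before the +x post.


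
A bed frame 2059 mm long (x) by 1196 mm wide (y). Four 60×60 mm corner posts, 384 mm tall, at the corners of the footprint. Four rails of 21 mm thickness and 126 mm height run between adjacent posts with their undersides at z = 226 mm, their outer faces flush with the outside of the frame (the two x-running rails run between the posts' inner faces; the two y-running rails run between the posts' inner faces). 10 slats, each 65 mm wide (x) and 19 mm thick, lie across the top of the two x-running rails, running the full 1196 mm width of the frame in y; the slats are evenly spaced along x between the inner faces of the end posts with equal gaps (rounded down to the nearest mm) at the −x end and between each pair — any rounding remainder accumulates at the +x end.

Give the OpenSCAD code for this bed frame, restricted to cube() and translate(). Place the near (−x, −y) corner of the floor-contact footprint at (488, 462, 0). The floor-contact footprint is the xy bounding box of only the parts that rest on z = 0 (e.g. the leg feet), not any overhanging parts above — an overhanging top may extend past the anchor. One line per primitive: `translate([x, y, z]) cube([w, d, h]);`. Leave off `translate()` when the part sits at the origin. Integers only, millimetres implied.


// slat z = rail_z + rail_h = 226 + 126 = 352
// slat gap = ⌊(1939 − 10·65) / 11⌋ = 117
translate([488, 462, 0]) cube([60, 60, 384]);
translate([488, 1598, 0]) cube([60, 60, 384]);
translate([2487, 462, 0]) cube([60, 60, 384]);
translate([2487, 1598, 0]) cube([60, 60, 384]);
translate([548, 462, 226]) cube([1939, 21, 126]);
translate([548, 1637, 226]) cube([1939, 21, 126]);
translate([488, 522, 226]) cube([21, 1076, 126]);
translate([2526, 522, 226]) cube([21, 1076, 126]);
translate([665, 462, 352]) cube([65, 1196, 19]);
translate([847, 462, 352]) cube([65, 1196, 19]);
translate([1029, 462, 352]) cube([65, 1196, 19]);
translate([1211, 462, 352]) cube([65, 1196, 19]);
translate([1393, 462, 352]) cube([65, 1196, 19]);
translate([1575, 462, 352]) cube([65, 1196, 19]);
translate([1757, 462, 352]) cube([65, 1196, 19]);
translate([1939, 462, 352]) cube([65, 1196, 19]);
translate([2121, 462, 352]) cube([65, 1196, 19]);
translate([2303, 462, 352]) cube([65, 1196, 19]);


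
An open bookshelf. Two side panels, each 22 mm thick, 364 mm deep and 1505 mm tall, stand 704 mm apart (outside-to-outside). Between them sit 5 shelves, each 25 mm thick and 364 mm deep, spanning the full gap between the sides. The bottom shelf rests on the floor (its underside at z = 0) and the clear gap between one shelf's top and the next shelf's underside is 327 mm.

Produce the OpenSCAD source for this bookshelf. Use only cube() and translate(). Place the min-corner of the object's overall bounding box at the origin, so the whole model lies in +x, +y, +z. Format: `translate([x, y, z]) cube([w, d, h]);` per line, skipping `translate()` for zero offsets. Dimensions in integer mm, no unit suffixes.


cube([22, 364, 1505]);
translate([682, 0, 0]) cube([22, 364, 1505]);
translate([22, 0, 0]) cube([660, 364, 25]);
translate([22, 0, 352]) cube([660, 364, 25]);
translate([22, 0, 704]) cube([660, 364, 25]);
translate([22, 0, 1056]) cube([660, 364, 25]);
translate([22, 0, 1408]) cube([660, 364, 25]);


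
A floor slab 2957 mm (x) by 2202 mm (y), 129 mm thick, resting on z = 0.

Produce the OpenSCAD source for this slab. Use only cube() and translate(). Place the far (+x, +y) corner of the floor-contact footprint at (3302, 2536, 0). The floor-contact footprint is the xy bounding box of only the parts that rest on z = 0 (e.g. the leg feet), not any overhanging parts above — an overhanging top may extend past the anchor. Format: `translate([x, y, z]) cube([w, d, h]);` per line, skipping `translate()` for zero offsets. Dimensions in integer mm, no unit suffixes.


translate([345, 334, 0]) cube([2957, 2202, 129]);


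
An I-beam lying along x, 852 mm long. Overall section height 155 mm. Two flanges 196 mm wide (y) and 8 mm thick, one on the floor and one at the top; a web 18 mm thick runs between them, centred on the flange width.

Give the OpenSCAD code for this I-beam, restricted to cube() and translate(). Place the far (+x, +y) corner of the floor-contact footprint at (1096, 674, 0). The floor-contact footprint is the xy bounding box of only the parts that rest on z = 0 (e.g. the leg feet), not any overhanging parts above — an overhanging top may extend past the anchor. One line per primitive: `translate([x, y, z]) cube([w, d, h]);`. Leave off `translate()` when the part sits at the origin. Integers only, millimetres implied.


translate([244, 478, 0]) cube([852, 196, 8]);
translate([244, 567, 8]) cube([852, 18, 139]);
translate([244, 478, 147]) cube([852, 196, 8]);
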